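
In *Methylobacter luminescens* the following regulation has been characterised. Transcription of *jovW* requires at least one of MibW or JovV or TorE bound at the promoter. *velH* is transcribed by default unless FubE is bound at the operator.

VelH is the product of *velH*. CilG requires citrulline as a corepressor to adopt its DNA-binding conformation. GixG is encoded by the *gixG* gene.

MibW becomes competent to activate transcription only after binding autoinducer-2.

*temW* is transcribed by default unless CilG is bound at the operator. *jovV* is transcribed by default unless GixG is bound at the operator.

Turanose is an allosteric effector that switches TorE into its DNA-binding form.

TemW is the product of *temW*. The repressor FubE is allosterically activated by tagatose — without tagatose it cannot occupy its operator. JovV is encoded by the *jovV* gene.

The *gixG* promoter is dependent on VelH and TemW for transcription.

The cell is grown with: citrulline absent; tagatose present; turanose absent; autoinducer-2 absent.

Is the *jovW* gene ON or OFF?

Autoinducer-2 is absent, so MibW is inactive.
Tagatose is present, so FubE is active.
With repressor FubE bound, *velH* is not transcribed.
So VelH is not produced.
Citrulline is absent, so CilG is inactive.
With no repressor bound, *temW* is transcribed.
So TemW is produced and active.
Required activator VelH is absent, so *gixG* is not transcribed.
So GixG is not produced.
With no repressor bound, *jovV* is transcribed.
So JovV is produced and active.
Turanose is absent, so TorE is inactive.
Activator JovV is present, so *jovW* is transcribed.

ON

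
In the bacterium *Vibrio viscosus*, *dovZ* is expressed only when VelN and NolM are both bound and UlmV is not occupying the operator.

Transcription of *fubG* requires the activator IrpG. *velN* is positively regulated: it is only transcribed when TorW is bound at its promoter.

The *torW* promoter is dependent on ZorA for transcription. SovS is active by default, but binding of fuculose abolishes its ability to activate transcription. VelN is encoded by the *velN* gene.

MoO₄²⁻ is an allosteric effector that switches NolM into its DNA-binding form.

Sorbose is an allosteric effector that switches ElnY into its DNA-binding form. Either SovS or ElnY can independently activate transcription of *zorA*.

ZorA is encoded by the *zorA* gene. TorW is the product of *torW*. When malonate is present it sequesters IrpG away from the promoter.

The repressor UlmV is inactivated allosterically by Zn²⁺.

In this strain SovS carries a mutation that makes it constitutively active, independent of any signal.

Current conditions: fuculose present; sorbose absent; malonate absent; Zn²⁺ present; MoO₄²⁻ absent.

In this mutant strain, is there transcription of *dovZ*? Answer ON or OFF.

SovS is constitutively active in this strain.
Sorbose is absent, so ElnY is inactive.
Activator SovS is present, so *zorA* is transcribed.
So ZorA is produced and active.
No repressor is bound and ZorA is active, so *torW* is transcribed.
So TorW is produced and active.
No repressor is bound and TorW is active, so *velN* is transcribed.
So VelN is produced and active.
MoO₄²⁻ is absent, so NolM is inactive.
Zn²⁺ is present, so UlmV is inactive.
Required activator NolM is absent, so *dovZ* is not transcribed.

OFF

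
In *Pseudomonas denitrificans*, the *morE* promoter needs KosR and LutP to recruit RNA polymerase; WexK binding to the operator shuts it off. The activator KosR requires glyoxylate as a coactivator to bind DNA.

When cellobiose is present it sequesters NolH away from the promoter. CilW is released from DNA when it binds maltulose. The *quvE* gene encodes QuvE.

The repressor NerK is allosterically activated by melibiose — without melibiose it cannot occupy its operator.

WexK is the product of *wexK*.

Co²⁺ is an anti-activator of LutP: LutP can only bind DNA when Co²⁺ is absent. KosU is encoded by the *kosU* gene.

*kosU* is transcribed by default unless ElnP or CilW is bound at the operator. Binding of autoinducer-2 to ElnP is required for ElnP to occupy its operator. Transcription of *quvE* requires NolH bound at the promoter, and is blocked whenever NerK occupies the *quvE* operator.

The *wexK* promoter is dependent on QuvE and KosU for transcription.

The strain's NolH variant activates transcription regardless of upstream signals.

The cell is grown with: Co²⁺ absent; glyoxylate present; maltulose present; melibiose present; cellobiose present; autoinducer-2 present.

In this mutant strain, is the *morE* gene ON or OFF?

Glyoxylate is present, so KosR is active.
Melibiose is present, so NerK is active.
NolH is constitutively active in this strain.
With repressor NerK bound, *quvE* is not transcribed.
So QuvE is not produced.
Autoinducer-2 is present, so ElnP is active.
Maltulose is present, so CilW is inactive.
With repressor ElnP bound, *kosU* is not transcribed.
So KosU is not produced.
Required activator QuvE is absent, so *wexK* is not transcribed.
So WexK is not produced.
Co²⁺ is absent, so LutP is active.
No repressor is bound and KosR and LutP are active, so *morE* is transcribed.

ON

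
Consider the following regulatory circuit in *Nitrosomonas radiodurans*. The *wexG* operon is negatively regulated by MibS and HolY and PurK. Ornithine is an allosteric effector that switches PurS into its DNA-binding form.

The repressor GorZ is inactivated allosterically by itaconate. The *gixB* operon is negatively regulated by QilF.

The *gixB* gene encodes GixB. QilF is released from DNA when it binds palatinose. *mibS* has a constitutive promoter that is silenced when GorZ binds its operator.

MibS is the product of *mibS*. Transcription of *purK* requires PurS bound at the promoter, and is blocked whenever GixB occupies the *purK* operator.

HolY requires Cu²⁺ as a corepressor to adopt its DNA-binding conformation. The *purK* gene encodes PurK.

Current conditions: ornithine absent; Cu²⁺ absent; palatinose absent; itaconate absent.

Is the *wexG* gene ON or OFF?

ON

Itaconate is absent, so GorZ is active.
With repressor GorZ bound, *mibS* is not transcribed.
So MibS is not produced.
Cu²⁺ is absent, so HolY is inactive.
Palatinose is absent, so QilF is active.
With repressor QilF bound, *gixB* is not transcribed.
So GixB is not produced.
Ornithine is absent, so PurS is inactive.
Required activator PurS is absent, so *purK* is not transcribed.
So PurK is not produced.
With no repressor bound, *wexG* is transcribed.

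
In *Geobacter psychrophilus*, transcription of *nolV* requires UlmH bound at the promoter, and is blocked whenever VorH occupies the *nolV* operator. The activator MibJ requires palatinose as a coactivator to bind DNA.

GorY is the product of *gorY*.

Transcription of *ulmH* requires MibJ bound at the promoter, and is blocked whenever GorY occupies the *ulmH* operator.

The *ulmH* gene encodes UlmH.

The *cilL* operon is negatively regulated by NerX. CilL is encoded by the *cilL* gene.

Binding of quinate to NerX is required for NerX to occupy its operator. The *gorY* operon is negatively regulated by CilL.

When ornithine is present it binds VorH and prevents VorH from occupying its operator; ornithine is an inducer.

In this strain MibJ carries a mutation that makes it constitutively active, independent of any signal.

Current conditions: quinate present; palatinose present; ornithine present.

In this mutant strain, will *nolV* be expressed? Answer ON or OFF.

OFF

Quinate is present, so NerX is active.
With repressor NerX bound, *cilL* is not transcribed.
So CilL is not produced.
With no repressor bound, *gorY* is transcribed.
So GorY is produced and active.
MibJ is constitutively active in this strain.
With repressor GorY bound, *ulmH* is not transcribed.
So UlmH is not produced.
Ornithine is present, so VorH is inactive.
Required activator UlmH is absent, so *nolV* is not transcribed.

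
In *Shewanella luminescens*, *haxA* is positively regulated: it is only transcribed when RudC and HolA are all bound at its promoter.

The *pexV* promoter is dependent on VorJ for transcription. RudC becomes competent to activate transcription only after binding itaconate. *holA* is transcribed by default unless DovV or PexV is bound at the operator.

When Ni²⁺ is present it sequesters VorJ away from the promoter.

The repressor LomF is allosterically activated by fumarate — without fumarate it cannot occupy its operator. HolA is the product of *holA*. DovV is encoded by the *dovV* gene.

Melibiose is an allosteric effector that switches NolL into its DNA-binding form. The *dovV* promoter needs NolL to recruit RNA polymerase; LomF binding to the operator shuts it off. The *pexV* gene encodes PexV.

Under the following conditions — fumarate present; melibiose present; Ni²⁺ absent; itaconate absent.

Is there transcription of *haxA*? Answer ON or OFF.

Itaconate is absent, so RudC is inactive.
Fumarate is present, so LomF is active.
Melibiose is present, so NolL is active.
With repressor LomF bound, *dovV* is not transcribed.
So DovV is not produced.
Ni²⁺ is absent, so VorJ is active.
No repressor is bound and VorJ is active, so *pexV* is transcribed.
So PexV is produced and active.
With repressor PexV bound, *holA* is not transcribed.
So HolA is not produced.
Required activator RudC is absent, so *haxA* is not transcribed.

OFF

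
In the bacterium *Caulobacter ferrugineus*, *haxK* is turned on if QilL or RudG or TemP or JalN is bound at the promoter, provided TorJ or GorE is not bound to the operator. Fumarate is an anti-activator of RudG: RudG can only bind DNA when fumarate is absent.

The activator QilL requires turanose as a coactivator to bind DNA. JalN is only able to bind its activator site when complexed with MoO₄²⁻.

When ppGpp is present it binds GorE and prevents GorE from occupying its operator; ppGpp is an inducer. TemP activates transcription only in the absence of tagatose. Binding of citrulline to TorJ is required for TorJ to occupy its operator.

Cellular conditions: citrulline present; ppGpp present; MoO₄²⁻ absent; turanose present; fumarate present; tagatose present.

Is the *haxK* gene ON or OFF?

Turanose is present, so QilL is active.
Citrulline is present, so TorJ is active.
Fumarate is present, so RudG is inactive.
Tagatose is present, so TemP is inactive.
ppGpp is present, so GorE is inactive.
MoO₄²⁻ is absent, so JalN is inactive.
With repressor TorJ bound, *haxK* is not transcribed.

OFF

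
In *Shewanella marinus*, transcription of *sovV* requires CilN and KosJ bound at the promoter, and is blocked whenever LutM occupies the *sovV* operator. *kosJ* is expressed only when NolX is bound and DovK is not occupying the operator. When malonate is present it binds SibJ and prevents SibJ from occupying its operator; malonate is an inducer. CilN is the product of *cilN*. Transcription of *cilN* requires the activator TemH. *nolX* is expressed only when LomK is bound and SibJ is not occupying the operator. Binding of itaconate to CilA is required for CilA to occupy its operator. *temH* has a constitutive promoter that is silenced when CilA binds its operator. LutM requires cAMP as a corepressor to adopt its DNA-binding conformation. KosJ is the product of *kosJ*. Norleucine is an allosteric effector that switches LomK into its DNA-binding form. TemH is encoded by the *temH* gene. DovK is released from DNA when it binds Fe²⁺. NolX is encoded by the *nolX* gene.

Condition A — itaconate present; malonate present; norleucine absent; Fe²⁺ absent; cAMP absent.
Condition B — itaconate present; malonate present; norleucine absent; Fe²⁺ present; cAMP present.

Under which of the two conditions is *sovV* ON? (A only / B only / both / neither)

neither

Condition A:
Itaconate is present, so CilA is active.
With repressor CilA bound, *temH* is not transcribed.
So TemH is not produced.
Required activator TemH is absent, so *cilN* is not transcribed.
So CilN is not produced.
Malonate is present, so SibJ is inactive.
Norleucine is absent, so LomK is inactive.
Required activator LomK is absent, so *nolX* is not transcribed.
So NolX is not produced.
Fe²⁺ is absent, so DovK is active.
With repressor DovK bound, *kosJ* is not transcribed.
So KosJ is not produced.
cAMP is absent, so LutM is inactive.
Required activator CilN is absent, so *sovV* is not transcribed.
→ *sovV* is OFF in A.
Condition B:
Itaconate is present, so CilA is active.
With repressor CilA bound, *temH* is not transcribed.
So TemH is not produced.
Required activator TemH is absent, so *cilN* is not transcribed.
So CilN is not produced.
Malonate is present, so SibJ is inactive.
Norleucine is absent, so LomK is inactive.
Required activator LomK is absent, so *nolX* is not transcribed.
So NolX is not produced.
Fe²⁺ is present, so DovK is inactive.
Required activator NolX is absent, so *kosJ* is not transcribed.
So KosJ is not produced.
cAMP is present, so LutM is active.
With repressor LutM bound, *sovV* is not transcribed.
→ *sovV* is OFF in B.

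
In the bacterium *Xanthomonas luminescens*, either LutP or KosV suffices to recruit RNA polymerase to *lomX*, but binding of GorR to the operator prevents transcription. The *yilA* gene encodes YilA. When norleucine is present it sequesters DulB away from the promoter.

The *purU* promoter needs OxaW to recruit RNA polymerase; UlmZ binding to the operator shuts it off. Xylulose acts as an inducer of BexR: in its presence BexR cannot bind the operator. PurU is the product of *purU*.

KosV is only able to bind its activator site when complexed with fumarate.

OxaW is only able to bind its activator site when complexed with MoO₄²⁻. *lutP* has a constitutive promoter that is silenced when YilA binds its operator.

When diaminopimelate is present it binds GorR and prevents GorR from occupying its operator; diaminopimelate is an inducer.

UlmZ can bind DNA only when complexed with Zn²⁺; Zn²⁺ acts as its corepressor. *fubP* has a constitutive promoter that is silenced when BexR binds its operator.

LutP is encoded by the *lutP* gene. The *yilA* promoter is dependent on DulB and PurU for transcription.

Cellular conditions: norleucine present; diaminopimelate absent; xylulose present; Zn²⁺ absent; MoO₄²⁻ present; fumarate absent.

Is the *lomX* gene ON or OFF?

Diaminopimelate is absent, so GorR is active.
Norleucine is present, so DulB is inactive.
Zn²⁺ is absent, so UlmZ is inactive.
MoO₄²⁻ is present, so OxaW is active.
No repressor is bound and OxaW is active, so *purU* is transcribed.
So PurU is produced and active.
Required activator DulB is absent, so *yilA* is not transcribed.
So YilA is not produced.
With no repressor bound, *lutP* is transcribed.
So LutP is produced and active.
Fumarate is absent, so KosV is inactive.
With repressor GorR bound, *lomX* is not transcribed.

OFF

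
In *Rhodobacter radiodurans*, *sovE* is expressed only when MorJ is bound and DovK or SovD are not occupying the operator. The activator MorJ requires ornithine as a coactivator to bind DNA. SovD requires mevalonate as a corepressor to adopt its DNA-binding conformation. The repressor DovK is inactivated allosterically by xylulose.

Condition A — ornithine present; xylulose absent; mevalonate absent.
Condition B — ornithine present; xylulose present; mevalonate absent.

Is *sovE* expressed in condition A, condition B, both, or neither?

B only

Condition A:
Ornithine is present, so MorJ is active.
Xylulose is absent, so DovK is active.
Mevalonate is absent, so SovD is inactive.
With repressor DovK bound, *sovE* is not transcribed.
→ *sovE* is OFF in A.
Condition B:
Ornithine is present, so MorJ is active.
Xylulose is present, so DovK is inactive.
Mevalonate is absent, so SovD is inactive.
No repressor is bound and MorJ is active, so *sovE* is transcribed.
→ *sovE* is ON in B.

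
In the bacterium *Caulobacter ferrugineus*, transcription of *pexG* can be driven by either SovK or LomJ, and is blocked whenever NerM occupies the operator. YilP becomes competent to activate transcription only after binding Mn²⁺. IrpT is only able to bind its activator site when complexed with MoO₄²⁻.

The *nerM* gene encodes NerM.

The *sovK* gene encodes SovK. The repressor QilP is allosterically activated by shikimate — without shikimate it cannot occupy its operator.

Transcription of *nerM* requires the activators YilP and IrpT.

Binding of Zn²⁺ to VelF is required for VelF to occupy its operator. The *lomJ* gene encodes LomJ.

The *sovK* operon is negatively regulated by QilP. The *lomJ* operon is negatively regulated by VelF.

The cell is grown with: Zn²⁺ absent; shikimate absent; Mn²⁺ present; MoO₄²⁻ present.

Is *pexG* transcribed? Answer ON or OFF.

Mn²⁺ is present, so YilP is active.
MoO₄²⁻ is present, so IrpT is active.
No repressor is bound and YilP and IrpT are active, so *nerM* is transcribed.
So NerM is produced and active.
Shikimate is absent, so QilP is inactive.
With no repressor bound, *sovK* is transcribed.
So SovK is produced and active.
Zn²⁺ is absent, so VelF is inactive.
With no repressor bound, *lomJ* is transcribed.
So LomJ is produced and active.
With repressor NerM bound, *pexG* is not transcribed.

OFF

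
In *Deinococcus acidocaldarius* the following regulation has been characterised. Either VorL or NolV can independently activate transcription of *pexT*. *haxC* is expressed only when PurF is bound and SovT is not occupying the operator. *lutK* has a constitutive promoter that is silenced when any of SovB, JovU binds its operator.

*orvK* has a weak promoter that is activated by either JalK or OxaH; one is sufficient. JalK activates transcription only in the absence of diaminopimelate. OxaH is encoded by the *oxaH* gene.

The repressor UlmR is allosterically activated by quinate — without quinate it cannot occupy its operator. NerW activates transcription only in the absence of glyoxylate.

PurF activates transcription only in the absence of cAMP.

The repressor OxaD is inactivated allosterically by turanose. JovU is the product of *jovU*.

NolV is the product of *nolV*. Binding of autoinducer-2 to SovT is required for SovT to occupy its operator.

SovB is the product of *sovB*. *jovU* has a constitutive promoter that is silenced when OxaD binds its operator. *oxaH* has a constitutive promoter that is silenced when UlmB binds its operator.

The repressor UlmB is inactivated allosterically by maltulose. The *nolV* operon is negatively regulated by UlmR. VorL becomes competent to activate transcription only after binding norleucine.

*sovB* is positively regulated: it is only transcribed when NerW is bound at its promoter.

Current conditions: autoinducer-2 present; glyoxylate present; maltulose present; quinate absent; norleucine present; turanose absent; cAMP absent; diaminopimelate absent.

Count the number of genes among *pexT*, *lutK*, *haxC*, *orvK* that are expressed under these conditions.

Norleucine is present, so VorL is active.
Quinate is absent, so UlmR is inactive.
With no repressor bound, *nolV* is transcribed.
So NolV is produced and active.
Activator VorL is present, so *pexT* is transcribed.
→ *pexT* is ON.
Glyoxylate is present, so NerW is inactive.
Required activator NerW is absent, so *sovB* is not transcribed.
So SovB is not produced.
Turanose is absent, so OxaD is active.
With repressor OxaD bound, *jovU* is not transcribed.
So JovU is not produced.
With no repressor bound, *lutK* is transcribed.
→ *lutK* is ON.
cAMP is absent, so PurF is active.
Autoinducer-2 is present, so SovT is active.
With repressor SovT bound, *haxC* is not transcribed.
→ *haxC* is OFF.
Diaminopimelate is absent, so JalK is active.
Maltulose is present, so UlmB is inactive.
With no repressor bound, *oxaH* is transcribed.
So OxaH is produced and active.
Activator JalK is present, so *orvK* is transcribed.
→ *orvK* is ON.
3 of the 4 genes are transcribed.

3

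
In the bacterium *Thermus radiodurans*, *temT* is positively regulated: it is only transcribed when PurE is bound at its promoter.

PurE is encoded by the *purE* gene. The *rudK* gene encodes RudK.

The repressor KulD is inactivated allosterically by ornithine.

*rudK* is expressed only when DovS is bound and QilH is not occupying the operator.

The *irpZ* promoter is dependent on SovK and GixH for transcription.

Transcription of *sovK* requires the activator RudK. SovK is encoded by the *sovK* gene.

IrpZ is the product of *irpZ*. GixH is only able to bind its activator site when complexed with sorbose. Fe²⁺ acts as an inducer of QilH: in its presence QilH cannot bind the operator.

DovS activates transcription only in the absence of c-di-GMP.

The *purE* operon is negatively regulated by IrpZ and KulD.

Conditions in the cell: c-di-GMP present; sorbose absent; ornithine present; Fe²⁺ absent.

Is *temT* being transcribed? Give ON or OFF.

ON

c-di-GMP is present, so DovS is inactive.
Fe²⁺ is absent, so QilH is active.
With repressor QilH bound, *rudK* is not transcribed.
So RudK is not produced.
Required activator RudK is absent, so *sovK* is not transcribed.
So SovK is not produced.
Sorbose is absent, so GixH is inactive.
Required activator SovK is absent, so *irpZ* is not transcribed.
So IrpZ is not produced.
Ornithine is present, so KulD is inactive.
With no repressor bound, *purE* is transcribed.
So PurE is produced and active.
No repressor is bound and PurE is active, so *temT* is transcribed.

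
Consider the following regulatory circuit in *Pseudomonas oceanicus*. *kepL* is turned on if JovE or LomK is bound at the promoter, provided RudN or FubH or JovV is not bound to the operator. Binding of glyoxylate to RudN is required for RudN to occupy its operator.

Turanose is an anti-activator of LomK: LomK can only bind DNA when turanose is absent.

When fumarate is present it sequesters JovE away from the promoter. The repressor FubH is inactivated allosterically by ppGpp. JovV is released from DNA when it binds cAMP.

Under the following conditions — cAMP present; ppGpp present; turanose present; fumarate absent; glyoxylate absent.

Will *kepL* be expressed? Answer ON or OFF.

Glyoxylate is absent, so RudN is inactive.
Fumarate is absent, so JovE is active.
ppGpp is present, so FubH is inactive.
cAMP is present, so JovV is inactive.
Turanose is present, so LomK is inactive.
Activator JovE is present, so *kepL* is transcribed.

ON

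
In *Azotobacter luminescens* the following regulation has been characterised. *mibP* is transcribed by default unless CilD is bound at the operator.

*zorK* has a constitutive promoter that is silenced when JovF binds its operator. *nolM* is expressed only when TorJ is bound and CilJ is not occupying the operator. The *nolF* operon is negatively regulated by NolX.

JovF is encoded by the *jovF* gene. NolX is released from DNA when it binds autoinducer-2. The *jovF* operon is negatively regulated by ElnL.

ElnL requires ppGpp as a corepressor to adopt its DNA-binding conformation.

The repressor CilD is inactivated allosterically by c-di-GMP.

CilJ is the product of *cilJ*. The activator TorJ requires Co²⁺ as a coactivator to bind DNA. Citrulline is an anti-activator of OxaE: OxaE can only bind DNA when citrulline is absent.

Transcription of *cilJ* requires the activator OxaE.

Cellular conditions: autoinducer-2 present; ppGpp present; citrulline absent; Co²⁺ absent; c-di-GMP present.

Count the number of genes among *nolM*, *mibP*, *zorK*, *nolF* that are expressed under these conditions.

Citrulline is absent, so OxaE is active.
No repressor is bound and OxaE is active, so *cilJ* is transcribed.
So CilJ is produced and active.
Co²⁺ is absent, so TorJ is inactive.
With repressor CilJ bound, *nolM* is not transcribed.
→ *nolM* is OFF.
c-di-GMP is present, so CilD is inactive.
With no repressor bound, *mibP* is transcribed.
→ *mibP* is ON.
ppGpp is present, so ElnL is active.
With repressor ElnL bound, *jovF* is not transcribed.
So JovF is not produced.
With no repressor bound, *zorK* is transcribed.
→ *zorK* is ON.
Autoinducer-2 is present, so NolX is inactive.
With no repressor bound, *nolF* is transcribed.
→ *nolF* is ON.
3 of the 4 genes are transcribed.

3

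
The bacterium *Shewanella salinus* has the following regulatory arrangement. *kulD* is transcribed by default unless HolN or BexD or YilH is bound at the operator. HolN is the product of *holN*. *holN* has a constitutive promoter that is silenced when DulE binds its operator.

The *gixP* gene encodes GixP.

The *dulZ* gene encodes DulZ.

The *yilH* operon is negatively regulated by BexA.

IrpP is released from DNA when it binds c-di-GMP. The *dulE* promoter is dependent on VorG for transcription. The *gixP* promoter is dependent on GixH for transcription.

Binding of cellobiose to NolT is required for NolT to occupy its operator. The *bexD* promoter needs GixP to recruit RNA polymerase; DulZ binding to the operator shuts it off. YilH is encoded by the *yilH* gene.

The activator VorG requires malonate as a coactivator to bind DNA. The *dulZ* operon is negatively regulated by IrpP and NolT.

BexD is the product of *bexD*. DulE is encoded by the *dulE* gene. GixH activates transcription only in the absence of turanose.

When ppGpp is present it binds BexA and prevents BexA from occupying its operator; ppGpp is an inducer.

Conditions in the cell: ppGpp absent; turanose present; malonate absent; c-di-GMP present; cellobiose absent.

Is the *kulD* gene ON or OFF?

OFF

Malonate is absent, so VorG is inactive.
Required activator VorG is absent, so *dulE* is not transcribed.
So DulE is not produced.
With no repressor bound, *holN* is transcribed.
So HolN is produced and active.
c-di-GMP is present, so IrpP is inactive.
Cellobiose is absent, so NolT is inactive.
With no repressor bound, *dulZ* is transcribed.
So DulZ is produced and active.
Turanose is present, so GixH is inactive.
Required activator GixH is absent, so *gixP* is not transcribed.
So GixP is not produced.
With repressor DulZ bound, *bexD* is not transcribed.
So BexD is not produced.
ppGpp is absent, so BexA is active.
With repressor BexA bound, *yilH* is not transcribed.
So YilH is not produced.
With repressor HolN bound, *kulD* is not transcribed.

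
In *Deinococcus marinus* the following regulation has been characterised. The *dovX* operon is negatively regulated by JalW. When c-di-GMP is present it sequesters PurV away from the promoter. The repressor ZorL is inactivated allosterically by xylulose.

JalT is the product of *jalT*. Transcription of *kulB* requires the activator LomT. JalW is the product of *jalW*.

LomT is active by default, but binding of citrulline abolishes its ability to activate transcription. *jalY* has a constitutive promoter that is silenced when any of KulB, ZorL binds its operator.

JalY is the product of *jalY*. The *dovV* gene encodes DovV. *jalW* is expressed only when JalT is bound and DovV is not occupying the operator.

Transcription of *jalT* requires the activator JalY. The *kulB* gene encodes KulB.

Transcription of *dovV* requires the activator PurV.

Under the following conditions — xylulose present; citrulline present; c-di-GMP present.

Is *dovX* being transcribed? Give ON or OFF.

Citrulline is present, so LomT is inactive.
Required activator LomT is absent, so *kulB* is not transcribed.
So KulB is not produced.
Xylulose is present, so ZorL is inactive.
With no repressor bound, *jalY* is transcribed.
So JalY is produced and active.
No repressor is bound and JalY is active, so *jalT* is transcribed.
So JalT is produced and active.
c-di-GMP is present, so PurV is inactive.
Required activator PurV is absent, so *dovV* is not transcribed.
So DovV is not produced.
No repressor is bound and JalT is active, so *jalW* is transcribed.
So JalW is produced and active.
With repressor JalW bound, *dovX* is not transcribed.

OFF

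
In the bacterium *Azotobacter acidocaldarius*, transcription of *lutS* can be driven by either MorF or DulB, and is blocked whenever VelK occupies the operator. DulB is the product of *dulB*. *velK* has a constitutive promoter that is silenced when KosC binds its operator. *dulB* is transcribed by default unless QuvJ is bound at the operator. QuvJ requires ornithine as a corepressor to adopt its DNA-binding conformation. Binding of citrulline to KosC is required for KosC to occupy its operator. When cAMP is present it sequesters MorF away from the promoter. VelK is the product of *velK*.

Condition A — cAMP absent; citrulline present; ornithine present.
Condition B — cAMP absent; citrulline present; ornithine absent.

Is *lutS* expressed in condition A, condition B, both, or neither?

both

Condition A:
cAMP is absent, so MorF is active.
Citrulline is present, so KosC is active.
With repressor KosC bound, *velK* is not transcribed.
So VelK is not produced.
Ornithine is present, so QuvJ is active.
With repressor QuvJ bound, *dulB* is not transcribed.
So DulB is not produced.
Activator MorF is present, so *lutS* is transcribed.
→ *lutS* is ON in A.
Condition B:
cAMP is absent, so MorF is active.
Citrulline is present, so KosC is active.
With repressor KosC bound, *velK* is not transcribed.
So VelK is not produced.
Ornithine is absent, so QuvJ is inactive.
With no repressor bound, *dulB* is transcribed.
So DulB is produced and active.
Activator MorF is present, so *lutS* is transcribed.
→ *lutS* is ON in B.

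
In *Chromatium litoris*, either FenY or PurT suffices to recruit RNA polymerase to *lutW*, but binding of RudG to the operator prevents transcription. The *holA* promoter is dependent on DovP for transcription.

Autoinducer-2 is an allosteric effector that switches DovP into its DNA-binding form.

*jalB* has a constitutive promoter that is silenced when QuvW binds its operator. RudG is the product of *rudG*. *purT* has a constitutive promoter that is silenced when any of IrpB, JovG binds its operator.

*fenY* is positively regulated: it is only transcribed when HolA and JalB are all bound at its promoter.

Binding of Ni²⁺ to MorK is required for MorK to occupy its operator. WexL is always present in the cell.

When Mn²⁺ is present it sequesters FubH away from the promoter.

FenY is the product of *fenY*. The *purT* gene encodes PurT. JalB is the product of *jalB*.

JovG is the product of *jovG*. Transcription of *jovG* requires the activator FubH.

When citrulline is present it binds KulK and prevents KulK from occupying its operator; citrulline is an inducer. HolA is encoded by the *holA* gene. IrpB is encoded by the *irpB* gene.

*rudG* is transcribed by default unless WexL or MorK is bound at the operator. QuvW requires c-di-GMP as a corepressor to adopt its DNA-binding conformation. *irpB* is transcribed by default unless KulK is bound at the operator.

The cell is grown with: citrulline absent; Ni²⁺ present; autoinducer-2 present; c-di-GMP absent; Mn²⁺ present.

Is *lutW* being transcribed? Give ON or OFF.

ON

WexL is produced constitutively and is active.
Ni²⁺ is present, so MorK is active.
With repressor WexL bound, *rudG* is not transcribed.
So RudG is not produced.
Autoinducer-2 is present, so DovP is active.
No repressor is bound and DovP is active, so *holA* is transcribed.
So HolA is produced and active.
c-di-GMP is absent, so QuvW is inactive.
With no repressor bound, *jalB* is transcribed.
So JalB is produced and active.
No repressor is bound and HolA and JalB are active, so *fenY* is transcribed.
So FenY is produced and active.
Citrulline is absent, so KulK is active.
With repressor KulK bound, *irpB* is not transcribed.
So IrpB is not produced.
Mn²⁺ is present, so FubH is inactive.
Required activator FubH is absent, so *jovG* is not transcribed.
So JovG is not produced.
With no repressor bound, *purT* is transcribed.
So PurT is produced and active.
Activator FenY is present, so *lutW* is transcribed.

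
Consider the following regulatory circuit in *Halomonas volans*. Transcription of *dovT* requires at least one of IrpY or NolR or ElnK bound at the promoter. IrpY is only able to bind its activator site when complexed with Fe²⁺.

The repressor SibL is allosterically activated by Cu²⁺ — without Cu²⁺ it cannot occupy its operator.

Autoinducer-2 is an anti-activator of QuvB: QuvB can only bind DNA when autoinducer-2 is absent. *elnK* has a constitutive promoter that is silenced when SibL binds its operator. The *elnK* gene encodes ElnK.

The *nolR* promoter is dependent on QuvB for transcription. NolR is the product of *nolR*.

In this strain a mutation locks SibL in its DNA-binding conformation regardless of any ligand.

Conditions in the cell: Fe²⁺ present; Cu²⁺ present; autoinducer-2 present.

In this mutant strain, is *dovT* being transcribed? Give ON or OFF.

ON

Fe²⁺ is present, so IrpY is active.
Autoinducer-2 is present, so QuvB is inactive.
Required activator QuvB is absent, so *nolR* is not transcribed.
So NolR is not produced.
SibL is constitutively active in this strain.
With repressor SibL bound, *elnK* is not transcribed.
So ElnK is not produced.
Activator IrpY is present, so *dovT* is transcribed.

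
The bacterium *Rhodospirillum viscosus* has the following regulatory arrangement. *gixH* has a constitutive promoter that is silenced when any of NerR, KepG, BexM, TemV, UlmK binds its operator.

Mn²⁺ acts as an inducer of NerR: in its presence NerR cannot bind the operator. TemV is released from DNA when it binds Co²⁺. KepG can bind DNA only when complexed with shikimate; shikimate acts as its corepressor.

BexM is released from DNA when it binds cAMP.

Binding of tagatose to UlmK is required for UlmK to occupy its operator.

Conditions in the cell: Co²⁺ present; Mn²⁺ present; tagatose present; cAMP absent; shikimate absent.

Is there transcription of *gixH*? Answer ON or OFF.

OFF

Mn²⁺ is present, so NerR is inactive.
Shikimate is absent, so KepG is inactive.
cAMP is absent, so BexM is active.
Co²⁺ is present, so TemV is inactive.
Tagatose is present, so UlmK is active.
With repressor BexM bound, *gixH* is not transcribed.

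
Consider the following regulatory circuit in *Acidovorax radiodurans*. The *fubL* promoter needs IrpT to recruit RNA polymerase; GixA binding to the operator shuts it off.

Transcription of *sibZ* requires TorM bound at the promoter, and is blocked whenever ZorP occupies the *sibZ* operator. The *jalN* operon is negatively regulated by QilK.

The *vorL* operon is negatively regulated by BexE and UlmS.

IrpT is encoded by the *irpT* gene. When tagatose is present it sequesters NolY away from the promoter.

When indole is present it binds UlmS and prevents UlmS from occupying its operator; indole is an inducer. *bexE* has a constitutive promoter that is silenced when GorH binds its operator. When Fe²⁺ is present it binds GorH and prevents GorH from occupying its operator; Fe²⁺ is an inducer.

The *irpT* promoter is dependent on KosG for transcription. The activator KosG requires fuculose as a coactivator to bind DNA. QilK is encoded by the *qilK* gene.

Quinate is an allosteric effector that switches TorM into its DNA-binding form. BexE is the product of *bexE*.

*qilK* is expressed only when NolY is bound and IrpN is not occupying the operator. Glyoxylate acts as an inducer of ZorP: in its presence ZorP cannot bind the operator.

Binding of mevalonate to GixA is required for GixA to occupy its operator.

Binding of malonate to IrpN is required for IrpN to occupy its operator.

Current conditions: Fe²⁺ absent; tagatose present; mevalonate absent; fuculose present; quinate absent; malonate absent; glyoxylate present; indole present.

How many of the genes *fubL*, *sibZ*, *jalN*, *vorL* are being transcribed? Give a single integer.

3

Mevalonate is absent, so GixA is inactive.
Fuculose is present, so KosG is active.
No repressor is bound and KosG is active, so *irpT* is transcribed.
So IrpT is produced and active.
No repressor is bound and IrpT is active, so *fubL* is transcribed.
→ *fubL* is ON.
Glyoxylate is present, so ZorP is inactive.
Quinate is absent, so TorM is inactive.
Required activator TorM is absent, so *sibZ* is not transcribed.
→ *sibZ* is OFF.
Malonate is absent, so IrpN is inactive.
Tagatose is present, so NolY is inactive.
Required activator NolY is absent, so *qilK* is not transcribed.
So QilK is not produced.
With no repressor bound, *jalN* is transcribed.
→ *jalN* is ON.
Fe²⁺ is absent, so GorH is active.
With repressor GorH bound, *bexE* is not transcribed.
So BexE is not produced.
Indole is present, so UlmS is inactive.
With no repressor bound, *vorL* is transcribed.
→ *vorL* is ON.
3 of the 4 genes are transcribed.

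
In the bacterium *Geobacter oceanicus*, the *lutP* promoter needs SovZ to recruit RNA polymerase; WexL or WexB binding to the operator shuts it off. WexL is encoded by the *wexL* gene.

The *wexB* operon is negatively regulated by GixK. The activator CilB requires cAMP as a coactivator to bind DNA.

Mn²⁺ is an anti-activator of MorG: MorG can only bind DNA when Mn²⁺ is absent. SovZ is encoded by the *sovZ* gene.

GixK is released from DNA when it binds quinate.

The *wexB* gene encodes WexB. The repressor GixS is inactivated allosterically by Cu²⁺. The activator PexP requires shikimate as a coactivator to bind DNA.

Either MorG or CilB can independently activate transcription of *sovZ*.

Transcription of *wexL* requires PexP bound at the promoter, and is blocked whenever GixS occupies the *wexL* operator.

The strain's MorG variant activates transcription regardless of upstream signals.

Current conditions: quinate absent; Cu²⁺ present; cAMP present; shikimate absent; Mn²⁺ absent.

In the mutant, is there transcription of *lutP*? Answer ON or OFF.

ON

Cu²⁺ is present, so GixS is inactive.
Shikimate is absent, so PexP is inactive.
Required activator PexP is absent, so *wexL* is not transcribed.
So WexL is not produced.
Quinate is absent, so GixK is active.
With repressor GixK bound, *wexB* is not transcribed.
So WexB is not produced.
MorG is constitutively active in this strain.
cAMP is present, so CilB is active.
Activator MorG is present, so *sovZ* is transcribed.
So SovZ is produced and active.
No repressor is bound and SovZ is active, so *lutP* is transcribed.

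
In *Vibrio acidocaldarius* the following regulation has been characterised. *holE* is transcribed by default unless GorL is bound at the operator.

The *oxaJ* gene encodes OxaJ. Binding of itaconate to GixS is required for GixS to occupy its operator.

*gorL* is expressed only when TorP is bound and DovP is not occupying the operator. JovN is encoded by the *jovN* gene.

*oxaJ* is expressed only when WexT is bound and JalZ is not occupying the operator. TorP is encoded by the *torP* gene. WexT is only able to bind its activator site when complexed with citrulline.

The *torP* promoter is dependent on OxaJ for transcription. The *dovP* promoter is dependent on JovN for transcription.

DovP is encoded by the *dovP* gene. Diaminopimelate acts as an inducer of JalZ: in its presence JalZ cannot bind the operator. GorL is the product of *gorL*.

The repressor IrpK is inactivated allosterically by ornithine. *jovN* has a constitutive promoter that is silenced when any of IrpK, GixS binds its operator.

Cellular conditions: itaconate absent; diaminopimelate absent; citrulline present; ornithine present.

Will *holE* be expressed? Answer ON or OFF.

ON

Ornithine is present, so IrpK is inactive.
Itaconate is absent, so GixS is inactive.
With no repressor bound, *jovN* is transcribed.
So JovN is produced and active.
No repressor is bound and JovN is active, so *dovP* is transcribed.
So DovP is produced and active.
Citrulline is present, so WexT is active.
Diaminopimelate is absent, so JalZ is active.
With repressor JalZ bound, *oxaJ* is not transcribed.
So OxaJ is not produced.
Required activator OxaJ is absent, so *torP* is not transcribed.
So TorP is not produced.
With repressor DovP bound, *gorL* is not transcribed.
So GorL is not produced.
With no repressor bound, *holE* is transcribed.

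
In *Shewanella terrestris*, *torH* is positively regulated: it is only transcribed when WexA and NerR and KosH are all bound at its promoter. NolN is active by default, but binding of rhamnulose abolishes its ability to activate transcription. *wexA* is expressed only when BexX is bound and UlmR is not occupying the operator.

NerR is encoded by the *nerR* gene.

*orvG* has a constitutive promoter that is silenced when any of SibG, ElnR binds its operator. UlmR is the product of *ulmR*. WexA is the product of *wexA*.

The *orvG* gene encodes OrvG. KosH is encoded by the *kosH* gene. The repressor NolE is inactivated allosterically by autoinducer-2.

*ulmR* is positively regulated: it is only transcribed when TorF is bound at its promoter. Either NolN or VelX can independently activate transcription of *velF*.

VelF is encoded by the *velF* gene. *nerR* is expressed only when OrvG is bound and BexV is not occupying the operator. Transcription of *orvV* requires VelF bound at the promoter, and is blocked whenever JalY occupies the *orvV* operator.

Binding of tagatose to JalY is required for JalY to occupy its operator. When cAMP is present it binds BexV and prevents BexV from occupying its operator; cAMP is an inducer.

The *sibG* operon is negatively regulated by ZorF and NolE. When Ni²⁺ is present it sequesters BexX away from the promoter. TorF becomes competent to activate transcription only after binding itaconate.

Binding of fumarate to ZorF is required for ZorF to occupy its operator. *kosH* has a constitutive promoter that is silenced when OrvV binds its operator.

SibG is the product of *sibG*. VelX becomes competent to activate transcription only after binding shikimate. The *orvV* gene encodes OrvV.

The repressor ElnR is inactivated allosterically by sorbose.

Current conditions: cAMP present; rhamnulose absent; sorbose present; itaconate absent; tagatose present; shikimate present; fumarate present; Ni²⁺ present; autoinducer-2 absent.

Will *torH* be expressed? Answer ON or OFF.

Ni²⁺ is present, so BexX is inactive.
Itaconate is absent, so TorF is inactive.
Required activator TorF is absent, so *ulmR* is not transcribed.
So UlmR is not produced.
Required activator BexX is absent, so *wexA* is not transcribed.
So WexA is not produced.
Fumarate is present, so ZorF is active.
Autoinducer-2 is absent, so NolE is active.
With repressor ZorF bound, *sibG* is not transcribed.
So SibG is not produced.
Sorbose is present, so ElnR is inactive.
With no repressor bound, *orvG* is transcribed.
So OrvG is produced and active.
cAMP is present, so BexV is inactive.
No repressor is bound and OrvG is active, so *nerR* is transcribed.
So NerR is produced and active.
Rhamnulose is absent, so NolN is active.
Shikimate is present, so VelX is active.
Activator NolN is present, so *velF* is transcribed.
So VelF is produced and active.
Tagatose is present, so JalY is active.
With repressor JalY bound, *orvV* is not transcribed.
So OrvV is not produced.
With no repressor bound, *kosH* is transcribed.
So KosH is produced and active.
Required activator WexA is absent, so *torH* is not transcribed.

OFF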